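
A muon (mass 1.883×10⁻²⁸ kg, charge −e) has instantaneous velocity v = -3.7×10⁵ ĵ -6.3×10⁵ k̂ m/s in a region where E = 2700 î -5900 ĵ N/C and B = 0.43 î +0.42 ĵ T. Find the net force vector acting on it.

v×B = (2.65×10⁵, -2.71×10⁵, 1.59×10⁵) N/C.
E + v×B = (2.67×10⁵, -2.77×10⁵, 1.59×10⁵) N/C.
F = q(E + v×B) = (−1.602×10⁻¹⁹ C)·(2.67×10⁵, -2.77×10⁵, 1.59×10⁵) = (-4.28×10⁻¹⁴, 4.43×10⁻¹⁴, -2.55×10⁻¹⁴) N.

F ≈ (-4.28×10⁻¹⁴, 4.43×10⁻¹⁴, -2.55×10⁻¹⁴) N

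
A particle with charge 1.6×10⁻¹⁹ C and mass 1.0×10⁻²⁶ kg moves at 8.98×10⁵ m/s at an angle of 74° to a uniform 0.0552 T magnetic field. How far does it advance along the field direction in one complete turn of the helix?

v∥ = v cosθ = 8.98×10⁵·cos74° ≈ 2.475×10⁵ m/s.
T = 2πm/(|q|B) = 2π(1.0×10⁻²⁶)/((1.6×10⁻¹⁹)(0.0552)) ≈ 7.114×10⁻⁶ s.
pitch = v∥ T = (2.475×10⁵)(7.114×10⁻⁶) ≈ 1.76 m.

p ≈ 1.76 m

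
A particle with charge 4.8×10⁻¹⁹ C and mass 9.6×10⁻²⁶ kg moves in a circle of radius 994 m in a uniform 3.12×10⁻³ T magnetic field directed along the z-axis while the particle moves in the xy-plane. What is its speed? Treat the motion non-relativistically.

From |q|vB = mv²/r, v = |q|Br/m.
v = (4.8×10⁻¹⁹)(3.12×10⁻³)(994)/9.6×10⁻²⁶ ≈ 1.55×10⁷ m/s.

v ≈ 1.55×10⁷ m/s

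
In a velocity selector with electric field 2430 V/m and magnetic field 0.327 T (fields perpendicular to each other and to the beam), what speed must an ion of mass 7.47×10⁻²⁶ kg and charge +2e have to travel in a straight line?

Straight-line motion ⇒ electric and magnetic forces cancel, so E = vB.
v = E/B = 2430/0.327 = 7430 m/s.

v = 7430 m/s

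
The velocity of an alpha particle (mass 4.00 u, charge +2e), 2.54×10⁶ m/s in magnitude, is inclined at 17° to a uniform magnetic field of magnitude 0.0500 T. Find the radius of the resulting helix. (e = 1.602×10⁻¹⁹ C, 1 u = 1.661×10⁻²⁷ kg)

v⊥ = v sinθ = 2.54×10⁶·sin17° ≈ 7.426×10⁵ m/s.
r = m v⊥/(|q|B) = (6.644×10⁻²⁷)(7.426×10⁵)/((3.204×10⁻¹⁹)(0.0500)) ≈ 0.308 m.

r ≈ 0.308 m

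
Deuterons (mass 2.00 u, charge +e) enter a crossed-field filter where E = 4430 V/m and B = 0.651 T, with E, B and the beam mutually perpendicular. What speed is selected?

v = 6800 m/s

Zero net Lorentz force requires |qE| = |q v×B|, i.e. E = vB.
v = E/B = 4430/0.651 = 6800 m/s.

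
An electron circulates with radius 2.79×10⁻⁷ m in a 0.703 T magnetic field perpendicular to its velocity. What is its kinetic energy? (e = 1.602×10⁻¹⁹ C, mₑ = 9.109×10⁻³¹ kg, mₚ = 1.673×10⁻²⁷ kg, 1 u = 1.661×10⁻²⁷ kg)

KE ≈ 5.42×10⁻²² J

v = |q|Br/m, then KE = ½mv² = (qBr)²/(2m).
v = (1.602×10⁻¹⁹)(0.703)(2.79×10⁻⁷)/9.109×10⁻³¹ ≈ 3.449×10⁴ m/s.
KE = ½(9.109×10⁻³¹)(3.449×10⁴)² ≈ 5.42×10⁻²² J.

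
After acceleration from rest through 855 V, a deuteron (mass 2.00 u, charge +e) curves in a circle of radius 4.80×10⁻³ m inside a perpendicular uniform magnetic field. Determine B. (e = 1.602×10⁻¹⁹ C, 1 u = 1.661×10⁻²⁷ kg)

B ≈ 1.24 T

v = √(2|q|V/m) = √(2·1.602×10⁻¹⁹·855/3.322×10⁻²⁷) ≈ 2.872×10⁵ m/s.
B = mv/(|q|r) = (3.322×10⁻²⁷)(2.872×10⁵)/((1.602×10⁻¹⁹)(4.80×10⁻³)) ≈ 1.24 T.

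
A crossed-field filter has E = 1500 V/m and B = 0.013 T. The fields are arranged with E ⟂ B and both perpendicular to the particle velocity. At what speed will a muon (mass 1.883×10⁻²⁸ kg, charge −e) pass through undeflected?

Straight-line motion ⇒ electric and magnetic forces cancel, so E = vB.
v = E/B = 1500/0.013 = 1.2×10⁵ m/s.

v = 1.2×10⁵ m/s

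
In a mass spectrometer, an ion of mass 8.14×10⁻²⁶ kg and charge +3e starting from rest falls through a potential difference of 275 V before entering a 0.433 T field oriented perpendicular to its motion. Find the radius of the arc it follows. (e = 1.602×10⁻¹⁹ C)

r ≈ 0.0223 m

Acceleration: |q|V = ½mv² ⇒ v = √(2|q|V/m) = √(2·4.806×10⁻¹⁹·275/8.14×10⁻²⁶) ≈ 5.699×10⁴ m/s.
In the field: r = mv/(|q|B) = (8.14×10⁻²⁶)(5.699×10⁴)/((4.806×10⁻¹⁹)(0.433)) ≈ 0.0223 m.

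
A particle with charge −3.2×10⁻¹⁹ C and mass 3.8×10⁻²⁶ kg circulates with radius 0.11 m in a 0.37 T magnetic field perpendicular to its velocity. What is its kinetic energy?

v = |q|Br/m, then KE = ½mv² = (qBr)²/(2m).
v = (3.2×10⁻¹⁹)(0.37)(0.11)/3.8×10⁻²⁶ ≈ 3.427×10⁵ m/s.
KE = ½(3.8×10⁻²⁶)(3.427×10⁵)² ≈ 2.2×10⁻¹⁵ J = 1.4×10⁴ eV.

KE ≈ 1.4×10⁴ eV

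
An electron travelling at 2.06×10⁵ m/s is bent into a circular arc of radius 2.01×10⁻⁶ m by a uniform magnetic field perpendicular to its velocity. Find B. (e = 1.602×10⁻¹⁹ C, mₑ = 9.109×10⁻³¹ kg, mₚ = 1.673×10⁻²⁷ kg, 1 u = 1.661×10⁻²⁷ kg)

B ≈ 0.583 T

From |q|vB = mv²/r, B = mv/(|q|r).
B = (9.109×10⁻³¹)(2.06×10⁵)/((1.602×10⁻¹⁹)(2.01×10⁻⁶)) ≈ 0.583 T.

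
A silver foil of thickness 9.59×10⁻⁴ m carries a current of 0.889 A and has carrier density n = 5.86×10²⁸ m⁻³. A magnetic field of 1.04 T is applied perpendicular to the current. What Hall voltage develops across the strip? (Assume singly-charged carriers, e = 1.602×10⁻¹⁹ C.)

V_H ≈ 1.03×10⁻⁷ V

V_H = IB/(n e t).
V_H = (0.889)(1.04)/((5.86×10²⁸)(1.602×10⁻¹⁹)(9.59×10⁻⁴)) ≈ 1.03×10⁻⁷ V.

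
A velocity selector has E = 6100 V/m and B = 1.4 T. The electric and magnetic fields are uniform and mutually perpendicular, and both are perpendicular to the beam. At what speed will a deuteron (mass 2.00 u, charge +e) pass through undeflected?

Zero net Lorentz force requires |qE| = |q v×B|, i.e. E = vB.
v = E/B = 6100/1.4 = 4400 m/s.
The result is independent of the particle's charge and mass.

v = 4400 m/s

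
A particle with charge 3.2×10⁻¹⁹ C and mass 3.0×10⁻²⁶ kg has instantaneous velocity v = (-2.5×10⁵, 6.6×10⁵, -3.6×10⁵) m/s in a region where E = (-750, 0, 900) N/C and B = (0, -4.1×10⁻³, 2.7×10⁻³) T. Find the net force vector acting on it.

F ≈ (-1.42×10⁻¹⁶, 2.16×10⁻¹⁶, 6.16×10⁻¹⁶) N

v×B = (306, 675, 1020) N/C.
E + v×B = (-444, 675, 1920) N/C.
F = q(E + v×B) = (3.2×10⁻¹⁹ C)·(-444, 675, 1920) = (-1.42×10⁻¹⁶, 2.16×10⁻¹⁶, 6.16×10⁻¹⁶) N.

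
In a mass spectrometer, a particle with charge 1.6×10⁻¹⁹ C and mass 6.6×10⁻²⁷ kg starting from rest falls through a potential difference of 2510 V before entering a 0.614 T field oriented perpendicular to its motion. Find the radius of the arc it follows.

r ≈ 0.0234 m

Acceleration: |q|V = ½mv² ⇒ v = √(2|q|V/m) = √(2·1.6×10⁻¹⁹·2510/6.6×10⁻²⁷) ≈ 3.489×10⁵ m/s.
In the field: r = mv/(|q|B) = (6.6×10⁻²⁷)(3.489×10⁵)/((1.6×10⁻¹⁹)(0.614)) ≈ 0.0234 m.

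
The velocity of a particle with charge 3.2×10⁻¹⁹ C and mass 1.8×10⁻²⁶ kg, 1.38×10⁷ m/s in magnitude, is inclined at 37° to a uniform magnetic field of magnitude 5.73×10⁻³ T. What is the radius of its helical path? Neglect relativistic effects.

v⊥ = v sinθ = 1.38×10⁷·sin37° ≈ 8.305×10⁶ m/s.
r = m v⊥/(|q|B) = (1.8×10⁻²⁶)(8.305×10⁶)/((3.2×10⁻¹⁹)(5.73×10⁻³)) ≈ 81.5 m.

r ≈ 81.5 m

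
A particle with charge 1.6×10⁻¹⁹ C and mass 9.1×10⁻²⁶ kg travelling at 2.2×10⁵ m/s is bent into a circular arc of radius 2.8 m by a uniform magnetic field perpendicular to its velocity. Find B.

B ≈ 0.045 T

From |q|vB = mv²/r, B = mv/(|q|r).
B = (9.1×10⁻²⁶)(2.2×10⁵)/((1.6×10⁻¹⁹)(2.8)) ≈ 0.045 T.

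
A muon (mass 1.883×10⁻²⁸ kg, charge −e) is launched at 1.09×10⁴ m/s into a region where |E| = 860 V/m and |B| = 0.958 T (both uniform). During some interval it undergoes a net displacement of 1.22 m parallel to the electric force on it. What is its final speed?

B does no work; ΔKE = |q|E d.
½mv_f² = ½mv₀² + |q|Ed = ½(1.883×10⁻²⁸)(1.09×10⁴)² + (1.602×10⁻¹⁹)(860)(1.22) ≈ 1.119×10⁻²⁰ J + 1.681×10⁻¹⁶ J ≈ 1.681×10⁻¹⁶ J.
v_f = √(2·1.681×10⁻¹⁶/1.883×10⁻²⁸) ≈ 1.34×10⁶ m/s.

v_f ≈ 1.34×10⁶ m/s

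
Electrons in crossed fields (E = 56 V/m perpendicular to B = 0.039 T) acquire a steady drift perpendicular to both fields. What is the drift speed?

The E×B drift speed is v_d = E/B.
v_d = 56/0.039 = 1400 m/s.

v_d ≈ 1400 m/s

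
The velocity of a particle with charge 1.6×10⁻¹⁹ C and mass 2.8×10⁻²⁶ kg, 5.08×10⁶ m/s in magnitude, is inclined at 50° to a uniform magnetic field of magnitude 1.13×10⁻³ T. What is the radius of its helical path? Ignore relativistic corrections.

v⊥ = v sinθ = 5.08×10⁶·sin50° ≈ 3.892×10⁶ m/s.
r = m v⊥/(|q|B) = (2.8×10⁻²⁶)(3.892×10⁶)/((1.6×10⁻¹⁹)(1.13×10⁻³)) ≈ 603 m.

r ≈ 603 m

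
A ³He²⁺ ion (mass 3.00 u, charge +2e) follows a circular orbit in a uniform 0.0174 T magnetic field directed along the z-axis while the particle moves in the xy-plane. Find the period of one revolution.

The cyclotron period depends only on m, q, B: T = 2πm/(|q|B).
T = 2π(4.983×10⁻²⁷)/((3.204×10⁻¹⁹)(0.0174)) ≈ 5.62×10⁻⁶ s.

T ≈ 5.62×10⁻⁶ s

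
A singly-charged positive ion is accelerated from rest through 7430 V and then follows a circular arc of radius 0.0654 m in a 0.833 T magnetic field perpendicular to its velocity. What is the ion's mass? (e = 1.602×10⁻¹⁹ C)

Combine |q|V = ½mv² and r = mv/(|q|B): eliminate v to get m = qB²r²/(2V).
m = (1.602×10⁻¹⁹)(0.833)²(0.0654)²/(2·7430) ≈ 3.20×10⁻²⁶ kg.

m ≈ 3.20×10⁻²⁶ kg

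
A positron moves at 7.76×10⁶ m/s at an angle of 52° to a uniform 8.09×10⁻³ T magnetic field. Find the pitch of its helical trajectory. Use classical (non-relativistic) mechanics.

p ≈ 0.0211 m

v∥ = v cosθ = 7.76×10⁶·cos52° ≈ 4.778×10⁶ m/s.
T = 2πm/(|q|B) = 2π(9.109×10⁻³¹)/((1.602×10⁻¹⁹)(8.09×10⁻³)) ≈ 4.416×10⁻⁹ s.
pitch = v∥ T = (4.778×10⁶)(4.416×10⁻⁹) ≈ 0.0211 m.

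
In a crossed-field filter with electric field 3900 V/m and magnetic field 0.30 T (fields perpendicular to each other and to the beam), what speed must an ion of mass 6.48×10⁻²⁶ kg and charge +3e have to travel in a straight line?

v = 1.3×10⁴ m/s

Straight-line motion ⇒ electric and magnetic forces cancel, so E = vB.
v = E/B = 3900/0.30 = 1.3×10⁴ m/s.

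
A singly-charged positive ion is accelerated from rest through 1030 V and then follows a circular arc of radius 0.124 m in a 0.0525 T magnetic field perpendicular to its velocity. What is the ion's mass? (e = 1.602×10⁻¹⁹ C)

Combine |q|V = ½mv² and r = mv/(|q|B): eliminate v to get m = qB²r²/(2V).
m = (1.602×10⁻¹⁹)(0.0525)²(0.124)²/(2·1030) ≈ 3.30×10⁻²⁷ kg.

m ≈ 3.30×10⁻²⁷ kg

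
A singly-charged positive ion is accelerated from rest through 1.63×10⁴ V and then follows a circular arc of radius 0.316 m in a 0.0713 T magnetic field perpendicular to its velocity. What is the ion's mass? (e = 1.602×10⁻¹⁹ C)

Combine |q|V = ½mv² and r = mv/(|q|B): eliminate v to get m = qB²r²/(2V).
m = (1.602×10⁻¹⁹)(0.0713)²(0.316)²/(2·1.63×10⁴) ≈ 2.49×10⁻²⁷ kg.

m ≈ 2.49×10⁻²⁷ kg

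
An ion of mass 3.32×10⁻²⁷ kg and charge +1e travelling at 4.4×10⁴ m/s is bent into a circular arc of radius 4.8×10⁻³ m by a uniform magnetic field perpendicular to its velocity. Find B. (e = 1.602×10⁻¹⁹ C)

From |q|vB = mv²/r, B = mv/(|q|r).
B = (3.32×10⁻²⁷)(4.4×10⁴)/((1.602×10⁻¹⁹)(4.8×10⁻³)) ≈ 0.19 T.

B ≈ 0.19 T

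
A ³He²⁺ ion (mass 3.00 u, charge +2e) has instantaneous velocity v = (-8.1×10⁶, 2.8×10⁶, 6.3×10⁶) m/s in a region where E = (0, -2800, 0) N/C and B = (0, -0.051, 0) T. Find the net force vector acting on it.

F ≈ (1.03×10⁻¹³, -8.97×10⁻¹⁶, 1.32×10⁻¹³) N

v×B = (3.21×10⁵, 0, 4.13×10⁵) N/C.
E + v×B = (3.21×10⁵, -2800, 4.13×10⁵) N/C.
F = q(E + v×B) = (3.204×10⁻¹⁹ C)·(3.21×10⁵, -2800, 4.13×10⁵) = (1.03×10⁻¹³, -8.97×10⁻¹⁶, 1.32×10⁻¹³) N.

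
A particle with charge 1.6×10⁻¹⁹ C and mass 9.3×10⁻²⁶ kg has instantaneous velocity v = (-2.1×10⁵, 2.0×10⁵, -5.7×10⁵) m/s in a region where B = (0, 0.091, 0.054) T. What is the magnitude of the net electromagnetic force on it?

v×B = (6.27×10⁴, 1.13×10⁴, -1.91×10⁴) N/C.
F = q v×B = (1.6×10⁻¹⁹ C)·(6.27×10⁴, 1.13×10⁴, -1.91×10⁴) = (1.00×10⁻¹⁴, 1.81×10⁻¹⁵, -3.06×10⁻¹⁵) N.
|F| = 1.06×10⁻¹⁴ N.

|F| ≈ 1.06×10⁻¹⁴ N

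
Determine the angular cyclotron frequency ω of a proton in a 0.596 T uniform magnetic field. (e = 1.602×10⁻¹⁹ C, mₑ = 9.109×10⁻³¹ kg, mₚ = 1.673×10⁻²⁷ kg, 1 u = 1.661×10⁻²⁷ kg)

ω ≈ 5.71×10⁷ rad/s

ω = |q|B/m.
ω = (1.602×10⁻¹⁹)(0.596)/1.673×10⁻²⁷ ≈ 5.71×10⁷ rad/s.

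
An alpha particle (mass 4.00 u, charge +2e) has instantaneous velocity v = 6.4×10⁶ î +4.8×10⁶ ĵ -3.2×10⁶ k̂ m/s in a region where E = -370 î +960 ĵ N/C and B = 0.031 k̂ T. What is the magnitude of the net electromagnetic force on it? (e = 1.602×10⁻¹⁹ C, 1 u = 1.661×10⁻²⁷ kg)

|F| ≈ 7.91×10⁻¹⁴ N

v×B = (1.49×10⁵, -1.98×10⁵, 0) N/C.
E + v×B = (1.48×10⁵, -1.97×10⁵, 0) N/C.
F = q(E + v×B) = (3.204×10⁻¹⁹ C)·(1.48×10⁵, -1.97×10⁵, 0) = (4.76×10⁻¹⁴, -6.33×10⁻¹⁴, 0) N.
|F| = 7.91×10⁻¹⁴ N.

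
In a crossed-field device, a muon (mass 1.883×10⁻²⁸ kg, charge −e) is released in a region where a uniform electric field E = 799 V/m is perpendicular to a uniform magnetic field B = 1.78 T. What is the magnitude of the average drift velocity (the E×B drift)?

v_d ≈ 449 m/s

The E×B drift speed is v_d = E/B.
v_d = 799/1.78 = 449 m/s.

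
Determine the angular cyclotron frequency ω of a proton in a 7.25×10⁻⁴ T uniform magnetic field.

ω = |q|B/m.
ω = (1.602×10⁻¹⁹)(7.25×10⁻⁴)/1.673×10⁻²⁷ ≈ 6.94×10⁴ rad/s.

ω ≈ 6.94×10⁴ rad/s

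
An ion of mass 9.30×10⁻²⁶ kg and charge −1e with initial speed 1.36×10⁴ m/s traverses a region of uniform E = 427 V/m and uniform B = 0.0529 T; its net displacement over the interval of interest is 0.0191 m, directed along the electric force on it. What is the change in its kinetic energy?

The magnetic force is always ⟂ v and does no work; only the electric force changes KE.
ΔKE = F_E · d = |q|E d = (1.602×10⁻¹⁹)(427)(0.0191) ≈ 1.31×10⁻¹⁸ J.

ΔKE ≈ 1.31×10⁻¹⁸ J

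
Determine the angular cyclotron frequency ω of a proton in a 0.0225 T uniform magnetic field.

ω = |q|B/m.
ω = (1.602×10⁻¹⁹)(0.0225)/1.673×10⁻²⁷ ≈ 2.15×10⁶ rad/s.

ω ≈ 2.15×10⁶ rad/s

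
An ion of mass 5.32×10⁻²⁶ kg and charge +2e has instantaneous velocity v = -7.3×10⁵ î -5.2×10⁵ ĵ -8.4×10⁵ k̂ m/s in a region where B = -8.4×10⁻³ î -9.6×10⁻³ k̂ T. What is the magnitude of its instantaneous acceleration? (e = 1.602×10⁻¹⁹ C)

v×B = (4990, 48.0, -4370) N/C.
F = q v×B = (3.204×10⁻¹⁹ C)·(4990, 48.0, -4370) = (1.60×10⁻¹⁵, 1.54×10⁻¹⁷, -1.40×10⁻¹⁵) N.
|a| = |F|/m = 2.125×10⁻¹⁵/5.32×10⁻²⁶ ≈ 3.99×10¹⁰ m/s².

|a| ≈ 3.99×10¹⁰ m/s²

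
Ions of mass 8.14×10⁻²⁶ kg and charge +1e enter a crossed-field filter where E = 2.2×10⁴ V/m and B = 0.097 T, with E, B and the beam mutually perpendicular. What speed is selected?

v = 2.3×10⁵ m/s

For undeflected motion the electric and magnetic forces balance: qE = qvB.
v = E/B = 2.2×10⁴/0.097 = 2.3×10⁵ m/s.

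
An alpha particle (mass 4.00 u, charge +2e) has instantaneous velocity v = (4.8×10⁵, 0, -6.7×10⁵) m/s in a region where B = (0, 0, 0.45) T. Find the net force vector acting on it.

v×B = (0, -2.16×10⁵, 0) N/C.
F = q v×B = (3.204×10⁻¹⁹ C)·(0, -2.16×10⁵, 0) = (0, -6.92×10⁻¹⁴, 0) N.

F ≈ (0, -6.92×10⁻¹⁴, 0) N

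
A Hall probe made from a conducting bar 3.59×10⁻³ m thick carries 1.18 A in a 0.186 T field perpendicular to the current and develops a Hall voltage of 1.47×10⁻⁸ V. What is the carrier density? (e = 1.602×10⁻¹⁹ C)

n ≈ 2.60×10²⁸ m⁻³

From V_H = IB/(n e t), n = IB/(V_H e t).
n = (1.18)(0.186)/((1.47×10⁻⁸)(1.602×10⁻¹⁹)(3.59×10⁻³)) ≈ 2.60×10²⁸ m⁻³.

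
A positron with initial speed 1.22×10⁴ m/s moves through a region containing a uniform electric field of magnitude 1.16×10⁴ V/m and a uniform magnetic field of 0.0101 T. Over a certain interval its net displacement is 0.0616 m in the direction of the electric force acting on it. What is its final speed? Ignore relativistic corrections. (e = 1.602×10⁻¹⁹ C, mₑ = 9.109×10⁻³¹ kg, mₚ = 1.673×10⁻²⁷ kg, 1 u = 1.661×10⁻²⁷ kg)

B does no work; ΔKE = |q|E d.
½mv_f² = ½mv₀² + |q|Ed = ½(9.109×10⁻³¹)(1.22×10⁴)² + (1.602×10⁻¹⁹)(1.16×10⁴)(0.0616) ≈ 6.779×10⁻²³ J + 1.145×10⁻¹⁶ J ≈ 1.145×10⁻¹⁶ J.
v_f = √(2·1.145×10⁻¹⁶/9.109×10⁻³¹) ≈ 1.59×10⁷ m/s.

v_f ≈ 1.59×10⁷ m/s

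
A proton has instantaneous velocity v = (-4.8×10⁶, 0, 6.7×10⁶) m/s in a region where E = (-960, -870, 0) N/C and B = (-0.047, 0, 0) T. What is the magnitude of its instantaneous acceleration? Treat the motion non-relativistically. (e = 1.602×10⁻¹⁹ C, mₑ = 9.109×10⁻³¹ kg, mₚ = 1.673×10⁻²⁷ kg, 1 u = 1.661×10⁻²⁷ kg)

v×B = (0, -3.15×10⁵, 0) N/C.
E + v×B = (-960, -3.16×10⁵, 0) N/C.
F = q(E + v×B) = (1.602×10⁻¹⁹ C)·(-960, -3.16×10⁵, 0) = (-1.54×10⁻¹⁶, -5.06×10⁻¹⁴, 0) N.
|a| = |F|/m = 5.059×10⁻¹⁴/1.673×10⁻²⁷ ≈ 3.02×10¹³ m/s².

|a| ≈ 3.02×10¹³ m/s²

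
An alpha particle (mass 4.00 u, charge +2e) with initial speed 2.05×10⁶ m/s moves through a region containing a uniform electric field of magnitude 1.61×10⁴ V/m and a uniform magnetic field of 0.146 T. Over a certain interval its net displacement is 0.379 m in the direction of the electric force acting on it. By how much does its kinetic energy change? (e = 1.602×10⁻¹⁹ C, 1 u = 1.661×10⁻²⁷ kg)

ΔKE ≈ 1.96×10⁻¹⁵ J

The magnetic force is always ⟂ v and does no work; only the electric force changes KE.
ΔKE = F_E · d = |q|E d = (3.204×10⁻¹⁹)(1.61×10⁴)(0.379) ≈ 1.96×10⁻¹⁵ J.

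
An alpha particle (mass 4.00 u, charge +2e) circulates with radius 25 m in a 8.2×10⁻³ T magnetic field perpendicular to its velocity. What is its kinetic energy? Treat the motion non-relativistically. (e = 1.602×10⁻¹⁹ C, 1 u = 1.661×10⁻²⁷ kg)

v = |q|Br/m, then KE = ½mv² = (qBr)²/(2m).
v = (3.204×10⁻¹⁹)(8.2×10⁻³)(25)/6.644×10⁻²⁷ ≈ 9.886×10⁶ m/s.
KE = ½(6.644×10⁻²⁷)(9.886×10⁶)² ≈ 3.2×10⁻¹³ J = 2.0×10⁶ eV.

KE ≈ 2.0×10⁶ eV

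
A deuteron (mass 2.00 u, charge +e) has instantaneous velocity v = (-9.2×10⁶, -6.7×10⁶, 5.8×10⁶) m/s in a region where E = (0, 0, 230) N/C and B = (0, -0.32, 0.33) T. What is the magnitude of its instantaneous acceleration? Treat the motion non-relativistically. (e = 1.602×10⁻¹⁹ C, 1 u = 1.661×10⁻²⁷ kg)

v×B = (-3.55×10⁵, 3.04×10⁶, 2.94×10⁶) N/C.
E + v×B = (-3.55×10⁵, 3.04×10⁶, 2.94×10⁶) N/C.
F = q(E + v×B) = (1.602×10⁻¹⁹ C)·(-3.55×10⁵, 3.04×10⁶, 2.94×10⁶) = (-5.69×10⁻¹⁴, 4.86×10⁻¹³, 4.72×10⁻¹³) N.
|a| = |F|/m = 6.799×10⁻¹³/3.322×10⁻²⁷ ≈ 2.05×10¹⁴ m/s².

|a| ≈ 2.05×10¹⁴ m/s²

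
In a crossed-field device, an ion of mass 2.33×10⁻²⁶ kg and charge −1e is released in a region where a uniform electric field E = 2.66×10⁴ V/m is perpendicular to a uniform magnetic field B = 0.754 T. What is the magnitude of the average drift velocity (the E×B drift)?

v_d ≈ 3.53×10⁴ m/s

The steady drift has the magnetic force balancing the electric force, so v_d = E/B.
v_d = 2.66×10⁴/0.754 = 3.53×10⁴ m/s.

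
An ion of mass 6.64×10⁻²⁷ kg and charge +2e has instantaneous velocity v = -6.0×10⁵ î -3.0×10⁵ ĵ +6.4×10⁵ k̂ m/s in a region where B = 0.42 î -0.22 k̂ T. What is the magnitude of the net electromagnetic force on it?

|F| ≈ 6.32×10⁻¹⁴ N

v×B = (6.60×10⁴, 1.37×10⁵, 1.26×10⁵) N/C.
F = q v×B = (3.204×10⁻¹⁹ C)·(6.60×10⁴, 1.37×10⁵, 1.26×10⁵) = (2.11×10⁻¹⁴, 4.38×10⁻¹⁴, 4.04×10⁻¹⁴) N.
|F| = 6.32×10⁻¹⁴ N.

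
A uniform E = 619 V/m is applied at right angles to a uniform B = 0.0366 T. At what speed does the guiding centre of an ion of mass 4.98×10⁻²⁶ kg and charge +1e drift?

v_d ≈ 1.69×10⁴ m/s

The E×B drift speed is v_d = E/B.
v_d = 619/0.0366 = 1.69×10⁴ m/s.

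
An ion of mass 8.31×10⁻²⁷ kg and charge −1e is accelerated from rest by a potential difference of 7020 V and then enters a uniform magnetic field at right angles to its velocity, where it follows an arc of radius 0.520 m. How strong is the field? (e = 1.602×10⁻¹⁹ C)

B ≈ 0.0519 T

v = √(2|q|V/m) = √(2·1.602×10⁻¹⁹·7020/8.31×10⁻²⁷) ≈ 5.203×10⁵ m/s.
B = mv/(|q|r) = (8.31×10⁻²⁷)(5.203×10⁵)/((1.602×10⁻¹⁹)(0.520)) ≈ 0.0519 T.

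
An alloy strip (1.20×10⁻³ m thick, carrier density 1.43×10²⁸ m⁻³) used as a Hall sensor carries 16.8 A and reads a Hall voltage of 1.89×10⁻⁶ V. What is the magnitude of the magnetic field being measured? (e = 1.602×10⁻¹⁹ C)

B ≈ 0.309 T

From V_H = IB/(n e t), B = V_H n e t / I.
B = (1.89×10⁻⁶)(1.43×10²⁸)(1.602×10⁻¹⁹)(1.20×10⁻³)/16.8 ≈ 0.309 T.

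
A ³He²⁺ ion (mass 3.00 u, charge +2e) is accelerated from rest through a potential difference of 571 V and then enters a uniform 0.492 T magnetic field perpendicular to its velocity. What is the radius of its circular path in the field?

r ≈ 8.57×10⁻³ m

Acceleration: |q|V = ½mv² ⇒ v = √(2|q|V/m) = √(2·3.204×10⁻¹⁹·571/4.983×10⁻²⁷) ≈ 2.710×10⁵ m/s.
In the field: r = mv/(|q|B) = (4.983×10⁻²⁷)(2.710×10⁵)/((3.204×10⁻¹⁹)(0.492)) ≈ 8.57×10⁻³ m.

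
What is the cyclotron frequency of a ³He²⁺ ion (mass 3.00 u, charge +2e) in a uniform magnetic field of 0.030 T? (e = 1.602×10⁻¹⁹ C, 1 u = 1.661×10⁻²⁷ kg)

f ≈ 3.1×10⁵ Hz

f = |q|B/(2πm).
f = (3.204×10⁻¹⁹)(0.030)/(2π·4.983×10⁻²⁷) ≈ 3.1×10⁵ Hz.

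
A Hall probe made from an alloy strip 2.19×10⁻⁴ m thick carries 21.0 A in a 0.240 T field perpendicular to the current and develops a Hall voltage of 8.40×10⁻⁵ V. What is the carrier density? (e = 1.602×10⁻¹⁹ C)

n ≈ 1.71×10²⁷ m⁻³

From V_H = IB/(n e t), n = IB/(V_H e t).
n = (21.0)(0.240)/((8.40×10⁻⁵)(1.602×10⁻¹⁹)(2.19×10⁻⁴)) ≈ 1.71×10²⁷ m⁻³.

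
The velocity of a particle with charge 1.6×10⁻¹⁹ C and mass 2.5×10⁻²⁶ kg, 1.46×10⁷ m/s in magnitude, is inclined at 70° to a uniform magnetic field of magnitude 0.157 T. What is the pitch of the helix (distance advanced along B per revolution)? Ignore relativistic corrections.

p ≈ 31.2 m

v∥ = v cosθ = 1.46×10⁷·cos70° ≈ 4.993×10⁶ m/s.
T = 2πm/(|q|B) = 2π(2.5×10⁻²⁶)/((1.6×10⁻¹⁹)(0.157)) ≈ 6.253×10⁻⁶ s.
pitch = v∥ T = (4.993×10⁶)(6.253×10⁻⁶) ≈ 31.2 m.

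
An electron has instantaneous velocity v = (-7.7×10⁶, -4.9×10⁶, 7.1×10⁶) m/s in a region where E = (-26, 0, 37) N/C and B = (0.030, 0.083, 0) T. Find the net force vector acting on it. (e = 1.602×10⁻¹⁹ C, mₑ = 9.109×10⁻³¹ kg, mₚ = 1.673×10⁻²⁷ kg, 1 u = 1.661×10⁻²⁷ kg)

v×B = (-5.89×10⁵, 2.13×10⁵, -4.92×10⁵) N/C.
E + v×B = (-5.89×10⁵, 2.13×10⁵, -4.92×10⁵) N/C.
F = q(E + v×B) = (−1.602×10⁻¹⁹ C)·(-5.89×10⁵, 2.13×10⁵, -4.92×10⁵) = (9.44×10⁻¹⁴, -3.41×10⁻¹⁴, 7.88×10⁻¹⁴) N.

F ≈ (9.44×10⁻¹⁴, -3.41×10⁻¹⁴, 7.88×10⁻¹⁴) N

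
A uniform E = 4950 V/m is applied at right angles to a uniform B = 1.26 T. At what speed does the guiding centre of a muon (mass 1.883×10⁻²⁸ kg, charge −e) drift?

v_d ≈ 3930 m/s

In crossed fields the guiding centre drifts at v_d = |E×B|/B² = E/B, independent of charge and mass.
v_d = 4950/1.26 = 3930 m/s.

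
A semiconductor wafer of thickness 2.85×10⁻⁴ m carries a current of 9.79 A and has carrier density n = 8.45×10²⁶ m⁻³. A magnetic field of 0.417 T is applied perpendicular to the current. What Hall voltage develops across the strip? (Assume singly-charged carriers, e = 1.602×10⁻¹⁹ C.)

V_H ≈ 1.06×10⁻⁴ V

V_H = IB/(n e t).
V_H = (9.79)(0.417)/((8.45×10²⁶)(1.602×10⁻¹⁹)(2.85×10⁻⁴)) ≈ 1.06×10⁻⁴ V.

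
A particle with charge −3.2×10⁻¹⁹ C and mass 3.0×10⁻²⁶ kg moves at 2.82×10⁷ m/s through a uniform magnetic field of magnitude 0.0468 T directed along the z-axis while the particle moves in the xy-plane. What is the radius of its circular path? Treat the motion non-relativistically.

The magnetic force provides the centripetal force: |q|vB = mv²/r.
r = mv/(|q|B) = (3.0×10⁻²⁶)(2.82×10⁷)/((3.2×10⁻¹⁹)(0.0468)) ≈ 56.5 m.

r ≈ 56.5 m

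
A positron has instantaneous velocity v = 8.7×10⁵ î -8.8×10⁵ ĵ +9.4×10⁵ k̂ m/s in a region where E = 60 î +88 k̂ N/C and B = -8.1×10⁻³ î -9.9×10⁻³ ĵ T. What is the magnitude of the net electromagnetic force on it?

|F| ≈ 3.17×10⁻¹⁵ N

v×B = (9310, -7610, -1.57×10⁴) N/C.
E + v×B = (9370, -7610, -1.57×10⁴) N/C.
F = q(E + v×B) = (1.602×10⁻¹⁹ C)·(9370, -7610, -1.57×10⁴) = (1.50×10⁻¹⁵, -1.22×10⁻¹⁵, -2.51×10⁻¹⁵) N.
|F| = 3.17×10⁻¹⁵ N.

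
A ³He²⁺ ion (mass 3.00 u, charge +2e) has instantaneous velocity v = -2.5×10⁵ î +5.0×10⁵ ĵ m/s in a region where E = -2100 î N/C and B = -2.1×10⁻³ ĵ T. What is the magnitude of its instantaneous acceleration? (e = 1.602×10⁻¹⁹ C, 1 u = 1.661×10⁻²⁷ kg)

v×B = (0, 0, 525) N/C.
E + v×B = (-2100, 0, 525) N/C.
F = q(E + v×B) = (3.204×10⁻¹⁹ C)·(-2100, 0, 525) = (-6.73×10⁻¹⁶, 0, 1.68×10⁻¹⁶) N.
|a| = |F|/m = 6.935×10⁻¹⁶/4.983×10⁻²⁷ ≈ 1.39×10¹¹ m/s².

|a| ≈ 1.39×10¹¹ m/s²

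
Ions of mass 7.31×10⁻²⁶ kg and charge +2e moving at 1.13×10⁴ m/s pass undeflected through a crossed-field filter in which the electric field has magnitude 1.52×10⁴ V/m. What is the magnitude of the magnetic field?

Balance of forces in the selector: qE = qvB ⇒ B = E/v.
B = 1.52×10⁴/1.13×10⁴ = 1.35 T.

B = 1.35 T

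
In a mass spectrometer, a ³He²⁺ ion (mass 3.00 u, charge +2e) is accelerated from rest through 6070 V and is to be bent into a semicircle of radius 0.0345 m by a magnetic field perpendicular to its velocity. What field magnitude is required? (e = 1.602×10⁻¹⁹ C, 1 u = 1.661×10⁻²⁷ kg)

v = √(2|q|V/m) = √(2·3.204×10⁻¹⁹·6070/4.983×10⁻²⁷) ≈ 8.835×10⁵ m/s.
B = mv/(|q|r) = (4.983×10⁻²⁷)(8.835×10⁵)/((3.204×10⁻¹⁹)(0.0345)) ≈ 0.398 T.

B ≈ 0.398 T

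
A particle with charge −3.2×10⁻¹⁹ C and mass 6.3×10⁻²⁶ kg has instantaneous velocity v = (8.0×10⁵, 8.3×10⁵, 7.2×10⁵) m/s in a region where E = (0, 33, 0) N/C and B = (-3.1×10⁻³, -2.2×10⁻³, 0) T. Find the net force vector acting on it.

v×B = (1580, -2230, 813) N/C.
E + v×B = (1580, -2200, 813) N/C.
F = q(E + v×B) = (−3.2×10⁻¹⁹ C)·(1580, -2200, 813) = (-5.07×10⁻¹⁶, 7.04×10⁻¹⁶, -2.60×10⁻¹⁶) N.

F ≈ (-5.07×10⁻¹⁶, 7.04×10⁻¹⁶, -2.60×10⁻¹⁶) N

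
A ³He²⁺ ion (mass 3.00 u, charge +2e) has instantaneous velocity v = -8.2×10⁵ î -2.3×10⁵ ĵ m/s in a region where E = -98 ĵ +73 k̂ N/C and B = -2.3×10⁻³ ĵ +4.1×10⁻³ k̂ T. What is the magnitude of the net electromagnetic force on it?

|F| ≈ 1.26×10⁻¹⁵ N

v×B = (-943, 3360, 1890) N/C.
E + v×B = (-943, 3260, 1960) N/C.
F = q(E + v×B) = (3.204×10⁻¹⁹ C)·(-943, 3260, 1960) = (-3.02×10⁻¹⁶, 1.05×10⁻¹⁵, 6.28×10⁻¹⁶) N.
|F| = 1.26×10⁻¹⁵ N.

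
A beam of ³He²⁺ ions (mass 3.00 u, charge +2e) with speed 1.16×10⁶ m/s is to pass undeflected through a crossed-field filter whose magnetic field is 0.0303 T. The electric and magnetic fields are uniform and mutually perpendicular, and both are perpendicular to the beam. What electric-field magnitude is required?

E = 3.51×10⁴ V/m

For straight-line motion qE = qvB, so E = vB.
E = 1.16×10⁶ × 0.0303 = 3.51×10⁴ V/m.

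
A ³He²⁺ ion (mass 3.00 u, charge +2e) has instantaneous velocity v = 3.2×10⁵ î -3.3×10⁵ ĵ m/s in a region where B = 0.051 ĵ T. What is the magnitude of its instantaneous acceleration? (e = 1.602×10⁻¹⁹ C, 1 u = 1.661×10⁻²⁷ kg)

v×B = (0, 0, 1.63×10⁴) N/C.
F = q v×B = (3.204×10⁻¹⁹ C)·(0, 0, 1.63×10⁴) = (0, 0, 5.23×10⁻¹⁵) N.
|a| = |F|/m = 5.229×10⁻¹⁵/4.983×10⁻²⁷ ≈ 1.05×10¹² m/s².

|a| ≈ 1.05×10¹² m/s²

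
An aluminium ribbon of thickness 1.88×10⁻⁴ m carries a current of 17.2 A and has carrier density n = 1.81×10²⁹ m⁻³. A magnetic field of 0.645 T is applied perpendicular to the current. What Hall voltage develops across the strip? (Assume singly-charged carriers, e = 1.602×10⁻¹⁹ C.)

V_H = IB/(n e t).
V_H = (17.2)(0.645)/((1.81×10²⁹)(1.602×10⁻¹⁹)(1.88×10⁻⁴)) ≈ 2.04×10⁻⁶ V.

V_H ≈ 2.04×10⁻⁶ V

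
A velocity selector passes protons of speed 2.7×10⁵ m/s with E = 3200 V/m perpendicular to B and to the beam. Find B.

Balance of forces in the selector: qE = qvB ⇒ B = E/v.
B = 3200/2.7×10⁵ = 0.012 T.

B = 0.012 T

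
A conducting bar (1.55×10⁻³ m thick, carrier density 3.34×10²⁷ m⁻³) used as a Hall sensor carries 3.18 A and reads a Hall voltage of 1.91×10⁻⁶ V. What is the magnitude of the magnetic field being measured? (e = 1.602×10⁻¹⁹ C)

B ≈ 0.498 T

From V_H = IB/(n e t), B = V_H n e t / I.
B = (1.91×10⁻⁶)(3.34×10²⁷)(1.602×10⁻¹⁹)(1.55×10⁻³)/3.18 ≈ 0.498 T.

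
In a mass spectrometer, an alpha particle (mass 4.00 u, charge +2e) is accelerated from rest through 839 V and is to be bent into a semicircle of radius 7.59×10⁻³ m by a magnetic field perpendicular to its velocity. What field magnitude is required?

v = √(2|q|V/m) = √(2·3.204×10⁻¹⁹·839/6.644×10⁻²⁷) ≈ 2.845×10⁵ m/s.
B = mv/(|q|r) = (6.644×10⁻²⁷)(2.845×10⁵)/((3.204×10⁻¹⁹)(7.59×10⁻³)) ≈ 0.777 T.

B ≈ 0.777 T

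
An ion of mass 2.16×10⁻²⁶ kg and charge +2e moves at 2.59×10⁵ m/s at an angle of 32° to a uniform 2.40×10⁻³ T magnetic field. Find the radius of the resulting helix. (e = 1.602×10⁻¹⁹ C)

r ≈ 3.86 m

v⊥ = v sinθ = 2.59×10⁵·sin32° ≈ 1.372×10⁵ m/s.
r = m v⊥/(|q|B) = (2.16×10⁻²⁶)(1.372×10⁵)/((3.204×10⁻¹⁹)(2.40×10⁻³)) ≈ 3.86 m.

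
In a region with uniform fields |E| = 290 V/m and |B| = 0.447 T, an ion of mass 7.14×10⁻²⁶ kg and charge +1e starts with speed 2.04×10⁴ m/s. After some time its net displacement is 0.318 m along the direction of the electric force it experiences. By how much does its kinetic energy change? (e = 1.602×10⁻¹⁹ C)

ΔKE ≈ 1.48×10⁻¹⁷ J

The magnetic force is always ⟂ v and does no work; only the electric force changes KE.
ΔKE = F_E · d = |q|E d = (1.602×10⁻¹⁹)(290)(0.318) ≈ 1.48×10⁻¹⁷ J.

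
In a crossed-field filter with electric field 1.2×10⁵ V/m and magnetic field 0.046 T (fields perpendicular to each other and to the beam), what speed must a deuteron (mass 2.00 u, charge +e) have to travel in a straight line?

For undeflected motion the electric and magnetic forces balance: qE = qvB.
v = E/B = 1.2×10⁵/0.046 = 2.6×10⁶ m/s.
The result is independent of the particle's charge and mass.

v = 2.6×10⁶ m/s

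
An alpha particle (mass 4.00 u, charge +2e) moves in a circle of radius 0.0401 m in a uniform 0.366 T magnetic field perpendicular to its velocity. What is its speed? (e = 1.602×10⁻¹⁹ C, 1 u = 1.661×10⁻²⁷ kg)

v ≈ 7.08×10⁵ m/s

From |q|vB = mv²/r, v = |q|Br/m.
v = (3.204×10⁻¹⁹)(0.366)(0.0401)/6.644×10⁻²⁷ ≈ 7.08×10⁵ m/s.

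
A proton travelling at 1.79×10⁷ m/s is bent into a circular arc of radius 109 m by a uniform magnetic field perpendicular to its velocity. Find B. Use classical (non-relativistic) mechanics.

From |q|vB = mv²/r, B = mv/(|q|r).
B = (1.673×10⁻²⁷)(1.79×10⁷)/((1.602×10⁻¹⁹)(109)) ≈ 1.71×10⁻³ T.

B ≈ 1.71×10⁻³ T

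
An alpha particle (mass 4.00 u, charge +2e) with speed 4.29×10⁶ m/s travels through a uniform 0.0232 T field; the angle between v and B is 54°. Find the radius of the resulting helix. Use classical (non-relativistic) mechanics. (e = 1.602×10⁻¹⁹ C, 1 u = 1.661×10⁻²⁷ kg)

r ≈ 3.10 m

v⊥ = v sinθ = 4.29×10⁶·sin54° ≈ 3.471×10⁶ m/s.
r = m v⊥/(|q|B) = (6.644×10⁻²⁷)(3.471×10⁶)/((3.204×10⁻¹⁹)(0.0232)) ≈ 3.10 m.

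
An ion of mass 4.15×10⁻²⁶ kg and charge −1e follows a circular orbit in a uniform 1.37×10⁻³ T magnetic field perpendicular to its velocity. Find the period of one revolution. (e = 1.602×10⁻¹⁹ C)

T ≈ 1.19×10⁻³ s

The cyclotron period depends only on m, q, B: T = 2πm/(|q|B).
T = 2π(4.15×10⁻²⁶)/((1.602×10⁻¹⁹)(1.37×10⁻³)) ≈ 1.19×10⁻³ s.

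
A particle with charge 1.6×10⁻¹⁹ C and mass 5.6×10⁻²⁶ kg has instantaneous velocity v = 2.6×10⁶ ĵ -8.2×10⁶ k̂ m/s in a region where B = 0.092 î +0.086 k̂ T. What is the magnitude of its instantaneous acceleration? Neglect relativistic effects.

v×B = (2.24×10⁵, -7.54×10⁵, -2.39×10⁵) N/C.
F = q v×B = (1.6×10⁻¹⁹ C)·(2.24×10⁵, -7.54×10⁵, -2.39×10⁵) = (3.58×10⁻¹⁴, -1.21×10⁻¹³, -3.83×10⁻¹⁴) N.
|a| = |F|/m = 1.316×10⁻¹³/5.6×10⁻²⁶ ≈ 2.35×10¹² m/s².

|a| ≈ 2.35×10¹² m/s²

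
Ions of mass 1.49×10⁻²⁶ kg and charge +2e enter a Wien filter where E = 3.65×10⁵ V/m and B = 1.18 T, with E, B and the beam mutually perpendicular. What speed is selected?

Zero net Lorentz force requires |qE| = |q v×B|, i.e. E = vB.
v = E/B = 3.65×10⁵/1.18 = 3.09×10⁵ m/s.
The result is independent of the particle's charge and mass.

v = 3.09×10⁵ m/s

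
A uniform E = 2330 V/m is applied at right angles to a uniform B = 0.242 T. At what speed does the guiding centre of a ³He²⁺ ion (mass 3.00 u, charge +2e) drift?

v_d ≈ 9630 m/s

The E×B drift speed is v_d = E/B.
v_d = 2330/0.242 = 9630 m/s.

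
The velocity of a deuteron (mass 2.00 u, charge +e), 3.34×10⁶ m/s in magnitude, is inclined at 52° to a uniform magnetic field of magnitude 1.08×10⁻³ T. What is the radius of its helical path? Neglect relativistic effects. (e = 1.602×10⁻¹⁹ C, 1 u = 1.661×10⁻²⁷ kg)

r ≈ 50.5 m

v⊥ = v sinθ = 3.34×10⁶·sin52° ≈ 2.632×10⁶ m/s.
r = m v⊥/(|q|B) = (3.322×10⁻²⁷)(2.632×10⁶)/((1.602×10⁻¹⁹)(1.08×10⁻³)) ≈ 50.5 m.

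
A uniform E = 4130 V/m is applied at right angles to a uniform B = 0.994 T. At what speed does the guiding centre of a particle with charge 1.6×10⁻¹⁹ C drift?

The steady drift has the magnetic force balancing the electric force, so v_d = E/B.
v_d = 4130/0.994 = 4150 m/s.

v_d ≈ 4150 m/s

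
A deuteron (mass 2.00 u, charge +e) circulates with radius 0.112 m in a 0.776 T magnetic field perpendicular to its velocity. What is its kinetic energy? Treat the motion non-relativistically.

KE ≈ 1.82×10⁵ eV

v = |q|Br/m, then KE = ½mv² = (qBr)²/(2m).
v = (1.602×10⁻¹⁹)(0.776)(0.112)/3.322×10⁻²⁷ ≈ 4.191×10⁶ m/s.
KE = ½(3.322×10⁻²⁷)(4.191×10⁶)² ≈ 2.92×10⁻¹⁴ J = 1.82×10⁵ eV.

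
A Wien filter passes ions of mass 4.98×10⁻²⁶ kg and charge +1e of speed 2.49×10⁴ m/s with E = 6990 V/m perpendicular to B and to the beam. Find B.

B = 0.281 T

Balance of forces in the selector: qE = qvB ⇒ B = E/v.
B = 6990/2.49×10⁴ = 0.281 T.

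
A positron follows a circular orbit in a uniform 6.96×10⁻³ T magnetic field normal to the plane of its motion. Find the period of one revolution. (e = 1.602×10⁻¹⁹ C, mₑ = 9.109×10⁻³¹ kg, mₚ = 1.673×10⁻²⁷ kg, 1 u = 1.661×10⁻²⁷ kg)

The cyclotron period depends only on m, q, B: T = 2πm/(|q|B).
T = 2π(9.109×10⁻³¹)/((1.602×10⁻¹⁹)(6.96×10⁻³)) ≈ 5.13×10⁻⁹ s.

T ≈ 5.13×10⁻⁹ s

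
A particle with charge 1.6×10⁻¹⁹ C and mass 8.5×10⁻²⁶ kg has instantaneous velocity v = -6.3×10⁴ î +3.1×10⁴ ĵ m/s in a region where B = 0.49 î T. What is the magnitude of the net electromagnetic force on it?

|F| ≈ 2.43×10⁻¹⁵ N

v×B = (0, 0, -1.52×10⁴) N/C.
F = q v×B = (1.6×10⁻¹⁹ C)·(0, 0, -1.52×10⁴) = (0, 0, -2.43×10⁻¹⁵) N.
|F| = 2.43×10⁻¹⁵ N.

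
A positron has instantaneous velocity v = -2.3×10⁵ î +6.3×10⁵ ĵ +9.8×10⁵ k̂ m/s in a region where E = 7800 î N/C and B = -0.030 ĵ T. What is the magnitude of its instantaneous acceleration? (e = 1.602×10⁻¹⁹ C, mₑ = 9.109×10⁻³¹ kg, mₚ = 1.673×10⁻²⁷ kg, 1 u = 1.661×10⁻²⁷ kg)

|a| ≈ 6.65×10¹⁵ m/s²

v×B = (2.94×10⁴, 0, 6900) N/C.
E + v×B = (3.72×10⁴, 0, 6900) N/C.
F = q(E + v×B) = (1.602×10⁻¹⁹ C)·(3.72×10⁴, 0, 6900) = (5.96×10⁻¹⁵, 0, 1.11×10⁻¹⁵) N.
|a| = |F|/m = 6.061×10⁻¹⁵/9.109×10⁻³¹ ≈ 6.65×10¹⁵ m/s².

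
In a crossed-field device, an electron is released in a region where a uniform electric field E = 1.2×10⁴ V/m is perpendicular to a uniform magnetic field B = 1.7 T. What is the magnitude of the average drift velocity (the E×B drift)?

The steady drift has the magnetic force balancing the electric force, so v_d = E/B.
v_d = 1.2×10⁴/1.7 = 7100 m/s.

v_d ≈ 7100 m/s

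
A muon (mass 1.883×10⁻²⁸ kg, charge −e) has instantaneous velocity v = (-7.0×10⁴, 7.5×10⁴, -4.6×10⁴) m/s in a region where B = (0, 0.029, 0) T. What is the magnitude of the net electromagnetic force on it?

v×B = (1330, 0, -2030) N/C.
F = q v×B = (−1.602×10⁻¹⁹ C)·(1330, 0, -2030) = (-2.14×10⁻¹⁶, 0, 3.25×10⁻¹⁶) N.
|F| = 3.89×10⁻¹⁶ N.

|F| ≈ 3.89×10⁻¹⁶ N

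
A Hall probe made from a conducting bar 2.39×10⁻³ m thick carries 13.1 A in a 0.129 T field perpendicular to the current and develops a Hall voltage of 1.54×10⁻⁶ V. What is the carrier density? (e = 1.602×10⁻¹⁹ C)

From V_H = IB/(n e t), n = IB/(V_H e t).
n = (13.1)(0.129)/((1.54×10⁻⁶)(1.602×10⁻¹⁹)(2.39×10⁻³)) ≈ 2.87×10²⁷ m⁻³.

n ≈ 2.87×10²⁷ m⁻³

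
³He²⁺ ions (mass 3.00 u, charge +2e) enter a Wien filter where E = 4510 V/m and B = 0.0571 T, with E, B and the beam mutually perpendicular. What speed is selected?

v = 7.90×10⁴ m/s

Straight-line motion ⇒ electric and magnetic forces cancel, so E = vB.
v = E/B = 4510/0.0571 = 7.90×10⁴ m/s.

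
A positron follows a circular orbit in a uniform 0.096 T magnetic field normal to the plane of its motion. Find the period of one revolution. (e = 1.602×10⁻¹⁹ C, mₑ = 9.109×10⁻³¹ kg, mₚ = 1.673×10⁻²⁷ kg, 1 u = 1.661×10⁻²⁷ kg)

The cyclotron period depends only on m, q, B: T = 2πm/(|q|B).
T = 2π(9.109×10⁻³¹)/((1.602×10⁻¹⁹)(0.096)) ≈ 3.7×10⁻¹⁰ s.

T ≈ 3.7×10⁻¹⁰ s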